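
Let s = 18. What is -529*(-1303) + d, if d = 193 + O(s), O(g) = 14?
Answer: 689494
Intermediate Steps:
d = 207 (d = 193 + 14 = 207)
-529*(-1303) + d = -529*(-1303) + 207 = 689287 + 207 = 689494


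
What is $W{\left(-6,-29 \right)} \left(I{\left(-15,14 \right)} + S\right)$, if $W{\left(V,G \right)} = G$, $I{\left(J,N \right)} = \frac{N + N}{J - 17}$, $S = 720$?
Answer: $- \frac{166837}{8} \approx -20855.0$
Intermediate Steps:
$I{\left(J,N \right)} = \frac{2 N}{-17 + J}$
$W{\left(-6,-29 \right)} \left(I{\left(-15,14 \right)} + S\right) = - 29 \left(2 \cdot 14 \frac{1}{-17 - 15} + 720\right) = - 29 \left(2 \cdot 14 \frac{1}{-32} + 720\right) = - 29 \left(2 \cdot 14 \left(- \frac{1}{32}\right) + 720\right) = - 29 \left(- \frac{7}{8} + 720\right) = \left(-29\right) \frac{5753}{8} = - \frac{166837}{8}$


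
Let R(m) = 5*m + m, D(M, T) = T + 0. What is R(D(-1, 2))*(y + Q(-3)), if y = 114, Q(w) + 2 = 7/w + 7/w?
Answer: 1288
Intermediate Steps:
D(M, T) = T
Q(w) = -2 + 14/w (Q(w) = -2 + (7/w + 7/w) = -2 + 14/w)
R(m) = 6*m
R(D(-1, 2))*(y + Q(-3)) = (6*2)*(114 + (-2 + 14/(-3))) = 12*(114 + (-2 + 14*(-⅓))) = 12*(114 + (-2 - 14/3)) = 12*(114 - 20/3) = 12*(322/3) = 1288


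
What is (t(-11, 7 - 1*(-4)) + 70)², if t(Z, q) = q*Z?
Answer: 2601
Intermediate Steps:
t(Z, q) = Z*q
(t(-11, 7 - 1*(-4)) + 70)² = (-11*(7 - 1*(-4)) + 70)² = (-11*(7 + 4) + 70)² = (-11*11 + 70)² = (-121 + 70)² = (-51)² = 2601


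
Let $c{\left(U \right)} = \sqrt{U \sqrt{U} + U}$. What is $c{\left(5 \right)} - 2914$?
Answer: $-2914 + \sqrt{5 + 5 \sqrt{5}} \approx -2910.0$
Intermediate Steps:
$c{\left(U \right)} = \sqrt{U + U^{\frac{3}{2}}}$ ($c{\left(U \right)} = \sqrt{U^{\frac{3}{2}} + U} = \sqrt{U + U^{\frac{3}{2}}}$)
$c{\left(5 \right)} - 2914 = \sqrt{5 + 5^{\frac{3}{2}}} - 2914 = \sqrt{5 + 5 \sqrt{5}} - 2914 = -2914 + \sqrt{5 + 5 \sqrt{5}}$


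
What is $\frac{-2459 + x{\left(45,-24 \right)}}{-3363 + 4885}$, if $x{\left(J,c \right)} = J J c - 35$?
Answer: $- \frac{25547}{761} \approx -33.57$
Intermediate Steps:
$x{\left(J,c \right)} = -35 + c J^{2}$ ($x{\left(J,c \right)} = J^{2} c - 35 = c J^{2} - 35 = -35 + c J^{2}$)
$\frac{-2459 + x{\left(45,-24 \right)}}{-3363 + 4885} = \frac{-2459 - \left(35 + 24 \cdot 45^{2}\right)}{-3363 + 4885} = \frac{-2459 - 48635}{1522} = \left(-2459 - 48635\right) \frac{1}{1522} = \left(-51094\right) \frac{1}{1522} = - \frac{25547}{761}$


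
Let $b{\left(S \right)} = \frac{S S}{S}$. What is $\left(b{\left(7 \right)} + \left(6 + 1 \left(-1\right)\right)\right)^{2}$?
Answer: $144$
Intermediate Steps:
$b{\left(S \right)} = S$ ($b{\left(S \right)} = \frac{S^{2}}{S} = S$)
$\left(b{\left(7 \right)} + \left(6 + 1 \left(-1\right)\right)\right)^{2} = \left(7 + \left(6 + 1 \left(-1\right)\right)\right)^{2} = \left(7 + \left(6 - 1\right)\right)^{2} = \left(7 + 5\right)^{2} = 12^{2} = 144$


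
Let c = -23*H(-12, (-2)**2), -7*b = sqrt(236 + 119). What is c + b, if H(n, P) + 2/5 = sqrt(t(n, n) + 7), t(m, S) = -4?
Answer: 46/5 - 23*sqrt(3) - sqrt(355)/7 ≈ -33.329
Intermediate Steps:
H(n, P) = -2/5 + sqrt(3) (H(n, P) = -2/5 + sqrt(-4 + 7) = -2/5 + sqrt(3))
b = -sqrt(355)/7 (b = -sqrt(236 + 119)/7 = -sqrt(355)/7 ≈ -2.6916)
c = 46/5 - 23*sqrt(3) (c = -23*(-2/5 + sqrt(3)) = 46/5 - 23*sqrt(3) ≈ -30.637)
c + b = (46/5 - 23*sqrt(3)) - sqrt(355)/7 = 46/5 - 23*sqrt(3) - sqrt(355)/7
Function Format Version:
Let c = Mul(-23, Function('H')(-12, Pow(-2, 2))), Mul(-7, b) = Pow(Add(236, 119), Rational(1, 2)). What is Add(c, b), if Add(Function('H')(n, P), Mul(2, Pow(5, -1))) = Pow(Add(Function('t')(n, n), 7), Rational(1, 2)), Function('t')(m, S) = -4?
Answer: Add(Rational(46, 5), Mul(-23, Pow(3, Rational(1, 2))), Mul(Rational(-1, 7), Pow(355, Rational(1, 2)))) ≈ -33.329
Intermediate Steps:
Function('H')(n, P) = Add(Rational(-2, 5), Pow(3, Rational(1, 2))) (Function('H')(n, P) = Add(Rational(-2, 5), Pow(Add(-4, 7), Rational(1, 2))) = Add(Rational(-2, 5), Pow(3, Rational(1, 2))))
b = Mul(Rational(-1, 7), Pow(355, Rational(1, 2))) (b = Mul(Rational(-1, 7), Pow(Add(236, 119), Rational(1, 2))) = Mul(Rational(-1, 7), Pow(355, Rational(1, 2))) ≈ -2.6916)
c = Add(Rational(46, 5), Mul(-23, Pow(3, Rational(1, 2)))) (c = Mul(-23, Add(Rational(-2, 5), Pow(3, Rational(1, 2)))) = Add(Rational(46, 5), Mul(-23, Pow(3, Rational(1, 2)))) ≈ -30.637)
Add(c, b) = Add(Add(Rational(46, 5), Mul(-23, Pow(3, Rational(1, 2)))), Mul(Rational(-1, 7), Pow(355, Rational(1, 2)))) = Add(Rational(46, 5), Mul(-23, Pow(3, Rational(1, 2))), Mul(Rational(-1, 7), Pow(355, Rational(1, 2))))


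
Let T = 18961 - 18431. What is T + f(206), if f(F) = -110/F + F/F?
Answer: 54638/103 ≈ 530.47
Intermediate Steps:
f(F) = 1 - 110/F (f(F) = -110/F + 1 = 1 - 110/F)
T = 530
T + f(206) = 530 + (-110 + 206)/206 = 530 + (1/206)*96 = 530 + 48/103 = 54638/103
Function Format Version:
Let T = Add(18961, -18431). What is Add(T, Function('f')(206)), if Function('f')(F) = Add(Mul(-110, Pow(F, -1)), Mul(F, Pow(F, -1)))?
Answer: Rational(54638, 103) ≈ 530.47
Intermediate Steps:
Function('f')(F) = Add(1, Mul(-110, Pow(F, -1))) (Function('f')(F) = Add(Mul(-110, Pow(F, -1)), 1) = Add(1, Mul(-110, Pow(F, -1))))
T = 530
Add(T, Function('f')(206)) = Add(530, Mul(Pow(206, -1), Add(-110, 206))) = Add(530, Mul(Rational(1, 206), 96)) = Add(530, Rational(48, 103)) = Rational(54638, 103)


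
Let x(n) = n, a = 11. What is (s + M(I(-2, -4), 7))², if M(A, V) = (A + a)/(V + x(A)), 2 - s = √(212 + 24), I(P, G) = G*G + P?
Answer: 108565/441 - 268*√59/21 ≈ 148.15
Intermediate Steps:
I(P, G) = P + G² (I(P, G) = G² + P = P + G²)
s = 2 - 2*√59 (s = 2 - √(212 + 24) = 2 - √236 = 2 - 2*√59 ≈ -13.362)
M(A, V) = (11 + A)/(A + V) (M(A, V) = (A + 11)/(V + A) = (11 + A)/(A + V))
(s + M(I(-2, -4), 7))² = ((2 - 2*√59) + (11 + (-2 + (-4)²))/((-2 + (-4)²) + 7))² = ((2 - 2*√59) + (11 + (-2 + 16))/((-2 + 16) + 7))² = ((2 - 2*√59) + (11 + 14)/(14 + 7))² = ((2 - 2*√59) + 25/21)² = (67/21 - 2*√59)²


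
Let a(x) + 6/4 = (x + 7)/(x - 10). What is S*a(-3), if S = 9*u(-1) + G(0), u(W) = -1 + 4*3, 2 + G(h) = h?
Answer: -4559/26 ≈ -175.35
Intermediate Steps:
G(h) = -2 + h
u(W) = 11 (u(W) = -1 + 12 = 11)
a(x) = -3/2 + (7 + x)/(-10 + x) (a(x) = -3/2 + (x + 7)/(x - 10) = -3/2 + (7 + x)/(-10 + x))
S = 97 (S = 9*11 + (-2 + 0) = 99 - 2 = 97)
S*a(-3) = 97*((44 - 1*(-3))/(2*(-10 - 3))) = 97*((1/2)*(44 + 3)/(-13)) = 97*((1/2)*(-1/13)*47) = 97*(-47/26) = -4559/26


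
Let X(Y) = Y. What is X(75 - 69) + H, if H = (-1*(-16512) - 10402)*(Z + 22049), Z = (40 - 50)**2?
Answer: 135330396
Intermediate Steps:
Z = 100 (Z = (-10)**2 = 100)
H = 135330390 (H = (-1*(-16512) - 10402)*(100 + 22049) = (16512 - 10402)*22149 = 6110*22149 = 135330390)
X(75 - 69) + H = (75 - 69) + 135330390 = 6 + 135330390 = 135330396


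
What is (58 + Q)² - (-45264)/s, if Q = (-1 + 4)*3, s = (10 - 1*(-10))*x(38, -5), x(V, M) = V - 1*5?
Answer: 250667/55 ≈ 4557.6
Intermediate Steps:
x(V, M) = -5 + V (x(V, M) = V - 5 = -5 + V)
s = 660 (s = (10 - 1*(-10))*(-5 + 38) = (10 + 10)*33 = 20*33 = 660)
Q = 9 (Q = 3*3 = 9)
(58 + Q)² - (-45264)/s = (58 + 9)² - (-45264)/660 = 67² - (-45264)/660 = 4489 - 1*(-3772/55) = 4489 + 3772/55 = 250667/55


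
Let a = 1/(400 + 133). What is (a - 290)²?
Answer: 23891575761/284089 ≈ 84099.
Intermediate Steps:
a = 1/533 ≈ 0.0018762
(a - 290)² = (1/533 - 290)² = (-154569/533)² = 23891575761/284089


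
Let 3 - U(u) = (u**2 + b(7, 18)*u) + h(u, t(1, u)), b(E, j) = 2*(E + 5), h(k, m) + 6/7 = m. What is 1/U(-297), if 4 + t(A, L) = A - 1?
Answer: -7/567512 ≈ -1.2335e-5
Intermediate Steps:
t(A, L) = -5 + A (t(A, L) = -4 + (A - 1) = -4 + (-1 + A) = -5 + A)
h(k, m) = -6/7 + m
b(E, j) = 10 + 2*E (b(E, j) = 2*(5 + E) = 10 + 2*E)
U(u) = 55/7 - u**2 - 24*u (U(u) = 3 - ((u**2 + (10 + 2*7)*u) + (-6/7 + (-5 + 1))) = 3 - ((u**2 + (10 + 14)*u) + (-6/7 - 4)) = 3 - ((u**2 + 24*u) - 34/7) = 3 - (-34/7 + u**2 + 24*u) = 3 + (34/7 - u**2 - 24*u) = 55/7 - u**2 - 24*u)
1/U(-297) = 1/(55/7 - 1*(-297)**2 - 24*(-297)) = 1/(55/7 - 1*88209 + 7128) = 1/(55/7 - 88209 + 7128) = 1/(-567512/7) = -7/567512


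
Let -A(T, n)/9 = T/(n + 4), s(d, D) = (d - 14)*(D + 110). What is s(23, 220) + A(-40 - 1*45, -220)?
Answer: 71195/24 ≈ 2966.5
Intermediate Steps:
s(d, D) = (-14 + d)*(110 + D)
A(T, n) = -9*T/(4 + n) (A(T, n) = -9*T/(n + 4) = -9*T/(4 + n))
s(23, 220) + A(-40 - 1*45, -220) = (-1540 - 14*220 + 110*23 + 220*23) - 9*(-40 - 1*45)/(4 - 220) = (-1540 - 3080 + 2530 + 5060) - 9*(-40 - 45)/(-216) = 2970 - 9*(-85)*(-1/216) = 2970 - 85/24 = 71195/24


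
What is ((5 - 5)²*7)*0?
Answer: 0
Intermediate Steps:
((5 - 5)²*7)*0 = (0²*7)*0 = (0*7)*0 = 0*0 = 0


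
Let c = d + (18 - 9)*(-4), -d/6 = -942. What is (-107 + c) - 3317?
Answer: 2192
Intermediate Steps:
d = 5652 (d = -6*(-942) = 5652)
c = 5616 (c = 5652 + (18 - 9)*(-4) = 5652 + 9*(-4) = 5652 - 36 = 5616)
(-107 + c) - 3317 = (-107 + 5616) - 3317 = 5509 - 3317 = 2192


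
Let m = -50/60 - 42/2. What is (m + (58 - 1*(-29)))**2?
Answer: 152881/36 ≈ 4246.7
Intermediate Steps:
m = -131/6 (m = -50*1/60 - 42*1/2 = -5/6 - 21 = -131/6 ≈ -21.833)
(m + (58 - 1*(-29)))**2 = (-131/6 + (58 - 1*(-29)))**2 = (-131/6 + (58 + 29))**2 = (-131/6 + 87)**2 = (391/6)**2 = 152881/36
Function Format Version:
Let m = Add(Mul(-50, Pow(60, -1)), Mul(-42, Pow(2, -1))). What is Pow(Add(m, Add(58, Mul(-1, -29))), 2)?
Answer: Rational(152881, 36) ≈ 4246.7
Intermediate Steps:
m = Rational(-131, 6) (m = Add(Mul(-50, Rational(1, 60)), Mul(-42, Rational(1, 2))) = Add(Rational(-5, 6), -21) = Rational(-131, 6) ≈ -21.833)
Pow(Add(m, Add(58, Mul(-1, -29))), 2) = Pow(Add(Rational(-131, 6), Add(58, Mul(-1, -29))), 2) = Pow(Add(Rational(-131, 6), Add(58, 29)), 2) = Pow(Add(Rational(-131, 6), 87), 2) = Pow(Rational(391, 6), 2) = Rational(152881, 36)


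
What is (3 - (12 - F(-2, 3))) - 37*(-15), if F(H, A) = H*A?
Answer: 540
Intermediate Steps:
F(H, A) = A*H
(3 - (12 - F(-2, 3))) - 37*(-15) = (3 - (12 - 3*(-2))) - 37*(-15) = (3 - (12 - 1*(-6))) + 555 = (3 - (12 + 6)) + 555 = (3 - 1*18) + 555 = (3 - 18) + 555 = -15 + 555 = 540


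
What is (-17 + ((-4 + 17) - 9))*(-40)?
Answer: 520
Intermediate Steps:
(-17 + ((-4 + 17) - 9))*(-40) = (-17 + (13 - 9))*(-40) = (-17 + 4)*(-40) = -13*(-40) = 520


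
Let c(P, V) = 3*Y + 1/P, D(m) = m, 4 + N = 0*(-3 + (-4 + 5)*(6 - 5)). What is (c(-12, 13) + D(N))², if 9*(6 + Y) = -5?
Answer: 9025/16 ≈ 564.06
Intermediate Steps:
Y = -59/9 (Y = -6 + (⅑)*(-5) = -6 - 5/9 = -59/9 ≈ -6.5556)
N = -4 (N = -4 + 0*(-3 + (-4 + 5)*(6 - 5)) = -4 + 0*(-3 + 1*1) = -4 + 0*(-3 + 1) = -4 + 0*(-2) = -4 + 0 = -4)
c(P, V) = -59/3 + 1/P (c(P, V) = 3*(-59/9) + 1/P = -59/3 + 1/P)
(c(-12, 13) + D(N))² = ((-59/3 + 1/(-12)) - 4)² = ((-59/3 - 1/12) - 4)² = (-79/4 - 4)² = (-95/4)² = 9025/16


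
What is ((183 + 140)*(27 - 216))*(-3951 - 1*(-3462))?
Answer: 29851983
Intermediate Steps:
((183 + 140)*(27 - 216))*(-3951 - 1*(-3462)) = (323*(-189))*(-3951 + 3462) = -61047*(-489) = 29851983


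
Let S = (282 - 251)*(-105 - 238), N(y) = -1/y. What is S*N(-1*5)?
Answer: -10633/5 ≈ -2126.6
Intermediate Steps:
S = -10633 (S = 31*(-343) = -10633)
S*N(-1*5) = -(-10633)/((-1*5)) = -(-10633)/(-5) = -(-10633)*(-1)/5 = -10633*⅕ = -10633/5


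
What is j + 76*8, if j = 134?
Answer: 742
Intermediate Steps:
j + 76*8 = 134 + 76*8 = 134 + 608 = 742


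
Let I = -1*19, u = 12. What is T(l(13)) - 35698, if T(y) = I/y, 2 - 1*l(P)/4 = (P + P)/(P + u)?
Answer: -3427483/96 ≈ -35703.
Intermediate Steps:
I = -19
l(P) = 8 - 8*P/(12 + P) (l(P) = 8 - 4*(P + P)/(P + 12) = 8 - 4*2*P/(12 + P) = 8 - 8*P/(12 + P))
T(y) = -19/y
T(l(13)) - 35698 = -19/(96/(12 + 13)) - 35698 = -19/(96/25) - 35698 = -19/(96*(1/25)) - 35698 = -19/96/25 - 35698 = -19*25/96 - 35698 = -475/96 - 35698 = -3427483/96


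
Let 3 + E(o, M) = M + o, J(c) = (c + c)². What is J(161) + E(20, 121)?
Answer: 103822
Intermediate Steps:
J(c) = 4*c² (J(c) = (2*c)² = 4*c²)
E(o, M) = -3 + M + o (E(o, M) = -3 + (M + o) = -3 + M + o)
J(161) + E(20, 121) = 4*161² + (-3 + 121 + 20) = 4*25921 + 138 = 103684 + 138 = 103822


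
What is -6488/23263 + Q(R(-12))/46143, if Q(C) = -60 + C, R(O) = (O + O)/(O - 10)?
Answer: -122526224/437321137 ≈ -0.28017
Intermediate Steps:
R(O) = 2*O/(-10 + O) (R(O) = (2*O)/(-10 + O) = 2*O/(-10 + O))
-6488/23263 + Q(R(-12))/46143 = -6488/23263 + (-60 + 2*(-12)/(-10 - 12))/46143 = -6488*1/23263 + (-60 + 2*(-12)/(-22))*(1/46143) = -6488/23263 + (-60 + 2*(-12)*(-1/22))*(1/46143) = -6488/23263 + (-60 + 12/11)*(1/46143) = -6488/23263 - 648/11*1/46143 = -6488/23263 - 24/18799 = -122526224/437321137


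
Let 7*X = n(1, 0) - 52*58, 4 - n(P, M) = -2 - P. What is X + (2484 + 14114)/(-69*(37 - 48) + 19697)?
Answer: -30717959/71596 ≈ -429.05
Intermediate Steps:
n(P, M) = 6 + P (n(P, M) = 4 - (-2 - P) = 4 + (2 + P) = 6 + P)
X = -3009/7 (X = ((6 + 1) - 52*58)/7 = (7 - 3016)/7 = (⅐)*(-3009) = -3009/7 ≈ -429.86)
X + (2484 + 14114)/(-69*(37 - 48) + 19697) = -3009/7 + (2484 + 14114)/(-69*(37 - 48) + 19697) = -3009/7 + 16598/(-69*(-11) + 19697) = -3009/7 + 16598/(759 + 19697) = -3009/7 + 16598/20456 = -3009/7 + 16598*(1/20456) = -3009/7 + 8299/10228 = -30717959/71596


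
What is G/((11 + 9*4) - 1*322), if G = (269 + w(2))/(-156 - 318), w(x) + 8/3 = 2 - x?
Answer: 799/391050 ≈ 0.0020432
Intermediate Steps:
w(x) = -⅔ - x (w(x) = -8/3 + (2 - x) = -⅔ - x)
G = -799/1422 (G = (269 + (-⅔ - 1*2))/(-156 - 318) = (269 + (-⅔ - 2))/(-474) = (269 - 8/3)*(-1/474) = (799/3)*(-1/474) = -799/1422 ≈ -0.56188)
G/((11 + 9*4) - 1*322) = -799/(1422*((11 + 9*4) - 1*322)) = -799/(1422*((11 + 36) - 322)) = -799/(1422*(47 - 322)) = -799/1422/(-275) = -799/1422*(-1/275) = 799/391050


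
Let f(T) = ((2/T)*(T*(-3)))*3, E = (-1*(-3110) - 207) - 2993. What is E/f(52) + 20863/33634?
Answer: 189033/33634 ≈ 5.6203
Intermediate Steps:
E = -90 (E = (3110 - 207) - 2993 = 2903 - 2993 = -90)
f(T) = -18 (f(T) = ((2/T)*(-3*T))*3 = -6*3 = -18)
E/f(52) + 20863/33634 = -90/(-18) + 20863/33634 = -90*(-1/18) + 20863*(1/33634) = 5 + 20863/33634 = 189033/33634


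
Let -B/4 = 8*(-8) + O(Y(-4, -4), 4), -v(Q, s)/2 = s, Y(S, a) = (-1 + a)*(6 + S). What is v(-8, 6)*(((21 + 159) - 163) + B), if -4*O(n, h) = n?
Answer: -3156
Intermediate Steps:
O(n, h) = -n/4
v(Q, s) = -2*s
B = 246 (B = -4*(8*(-8) - (-6 - 1*(-4) + 6*(-4) - 4*(-4))/4) = -4*(-64 - (-6 + 4 - 24 + 16)/4) = -4*(-64 - ¼*(-10)) = -4*(-64 + 5/2) = -4*(-123/2) = 246)
v(-8, 6)*(((21 + 159) - 163) + B) = (-2*6)*(((21 + 159) - 163) + 246) = -12*((180 - 163) + 246) = -12*(17 + 246) = -12*263 = -3156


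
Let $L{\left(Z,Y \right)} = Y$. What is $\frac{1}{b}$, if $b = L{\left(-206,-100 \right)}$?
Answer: $- \frac{1}{100} \approx -0.01$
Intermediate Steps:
$b = -100$
$\frac{1}{b} = \frac{1}{-100} = - \frac{1}{100}$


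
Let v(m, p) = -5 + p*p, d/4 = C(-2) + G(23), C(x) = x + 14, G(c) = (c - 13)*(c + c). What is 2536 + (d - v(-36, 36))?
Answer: 3133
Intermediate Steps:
G(c) = 2*c*(-13 + c) (G(c) = (-13 + c)*(2*c) = 2*c*(-13 + c))
C(x) = 14 + x
d = 1888 (d = 4*((14 - 2) + 2*23*(-13 + 23)) = 4*(12 + 2*23*10) = 4*(12 + 460) = 4*472 = 1888)
v(m, p) = -5 + p²
2536 + (d - v(-36, 36)) = 2536 + (1888 - (-5 + 36²)) = 2536 + (1888 - (-5 + 1296)) = 2536 + (1888 - 1*1291) = 2536 + (1888 - 1291) = 2536 + 597 = 3133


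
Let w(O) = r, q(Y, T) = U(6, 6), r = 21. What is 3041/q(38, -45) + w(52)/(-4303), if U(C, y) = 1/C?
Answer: 78512517/4303 ≈ 18246.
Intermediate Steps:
q(Y, T) = ⅙ (q(Y, T) = 1/6 = ⅙)
w(O) = 21
3041/q(38, -45) + w(52)/(-4303) = 3041/(⅙) + 21/(-4303) = 3041*6 + 21*(-1/4303) = 18246 - 21/4303 = 78512517/4303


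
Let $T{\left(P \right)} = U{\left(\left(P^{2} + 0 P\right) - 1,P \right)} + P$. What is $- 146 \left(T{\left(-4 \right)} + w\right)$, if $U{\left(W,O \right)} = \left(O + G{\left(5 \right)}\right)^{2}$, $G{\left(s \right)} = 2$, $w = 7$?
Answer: $-1022$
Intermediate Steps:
$U{\left(W,O \right)} = \left(2 + O\right)^{2}$ ($U{\left(W,O \right)} = \left(O + 2\right)^{2} = \left(2 + O\right)^{2}$)
$T{\left(P \right)} = P + \left(2 + P\right)^{2}$ ($T{\left(P \right)} = \left(2 + P\right)^{2} + P = P + \left(2 + P\right)^{2}$)
$- 146 \left(T{\left(-4 \right)} + w\right) = - 146 \left(\left(-4 + \left(2 - 4\right)^{2}\right) + 7\right) = - 146 \left(\left(-4 + \left(-2\right)^{2}\right) + 7\right) = - 146 \left(\left(-4 + 4\right) + 7\right) = - 146 \left(0 + 7\right) = \left(-146\right) 7 = -1022$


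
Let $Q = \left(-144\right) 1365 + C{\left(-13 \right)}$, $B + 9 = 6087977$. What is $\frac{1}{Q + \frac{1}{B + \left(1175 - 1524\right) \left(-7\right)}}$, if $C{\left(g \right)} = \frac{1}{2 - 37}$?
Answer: $- \frac{213164385}{41899597605976} \approx -5.0875 \cdot 10^{-6}$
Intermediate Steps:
$B = 6087968$ ($B = -9 + 6087977 = 6087968$)
$C{\left(g \right)} = - \frac{1}{35}$ ($C{\left(g \right)} = \frac{1}{-35} = - \frac{1}{35}$)
$Q = - \frac{6879601}{35}$ ($Q = \left(-144\right) 1365 - \frac{1}{35} = -196560 - \frac{1}{35} = - \frac{6879601}{35} \approx -1.9656 \cdot 10^{5}$)
$\frac{1}{Q + \frac{1}{B + \left(1175 - 1524\right) \left(-7\right)}} = \frac{1}{- \frac{6879601}{35} + \frac{1}{6087968 + \left(1175 - 1524\right) \left(-7\right)}} = \frac{1}{- \frac{6879601}{35} + \frac{1}{6087968 - -2443}} = \frac{1}{- \frac{6879601}{35} + \frac{1}{6087968 + 2443}} = \frac{1}{- \frac{6879601}{35} + \frac{1}{6090411}} = \frac{1}{- \frac{41899597605976}{213164385}} = - \frac{213164385}{41899597605976}$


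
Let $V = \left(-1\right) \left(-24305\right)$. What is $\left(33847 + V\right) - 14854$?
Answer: $43298$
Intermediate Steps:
$V = 24305$
$\left(33847 + V\right) - 14854 = \left(33847 + 24305\right) - 14854 = 58152 - 14854 = 43298$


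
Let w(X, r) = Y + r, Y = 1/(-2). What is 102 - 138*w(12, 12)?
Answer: -1485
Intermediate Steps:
Y = -1/2 ≈ -0.50000
w(X, r) = -1/2 + r
102 - 138*w(12, 12) = 102 - 138*(-1/2 + 12) = 102 - 138*23/2 = 102 - 1587 = -1485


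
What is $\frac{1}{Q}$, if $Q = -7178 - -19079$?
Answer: $\frac{1}{11901} \approx 8.4027 \cdot 10^{-5}$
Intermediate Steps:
$Q = 11901$ ($Q = -7178 + 19079 = 11901$)
$\frac{1}{Q} = \frac{1}{11901}$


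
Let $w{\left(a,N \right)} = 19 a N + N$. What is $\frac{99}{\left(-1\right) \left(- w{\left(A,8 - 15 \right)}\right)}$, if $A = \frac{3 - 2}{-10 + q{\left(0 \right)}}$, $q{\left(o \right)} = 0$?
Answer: $\frac{110}{7} \approx 15.714$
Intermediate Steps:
$A = - \frac{1}{10}$ ($A = \frac{3 - 2}{-10 + 0} = 1 \frac{1}{-10} = 1 \left(- \frac{1}{10}\right) = - \frac{1}{10} \approx -0.1$)
$w{\left(a,N \right)} = N + 19 N a$ ($w{\left(a,N \right)} = 19 N a + N = N + 19 N a$)
$\frac{99}{\left(-1\right) \left(- w{\left(A,8 - 15 \right)}\right)} = \frac{99}{\left(-1\right) \left(- \left(8 - 15\right) \left(1 + 19 \left(- \frac{1}{10}\right)\right)\right)} = \frac{99}{\left(-1\right) \left(- \left(8 - 15\right) \left(1 - \frac{19}{10}\right)\right)} = \frac{99}{\left(-1\right) \left(- \frac{\left(-7\right) \left(-9\right)}{10}\right)} = \frac{99}{\left(-1\right) \left(\left(-1\right) \frac{63}{10}\right)} = \frac{99}{\left(-1\right) \left(- \frac{63}{10}\right)} = \frac{99}{\frac{63}{10}} = 99 \cdot \frac{10}{63} = \frac{110}{7}$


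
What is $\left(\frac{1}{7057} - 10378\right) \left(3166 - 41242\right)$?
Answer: $\frac{2788592763420}{7057} \approx 3.9515 \cdot 10^{8}$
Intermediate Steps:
$\left(\frac{1}{7057} - 10378\right) \left(3166 - 41242\right) = \left(\frac{1}{7057} - 10378\right) \left(-38076\right) = \left(- \frac{73237545}{7057}\right) \left(-38076\right) = \frac{2788592763420}{7057}$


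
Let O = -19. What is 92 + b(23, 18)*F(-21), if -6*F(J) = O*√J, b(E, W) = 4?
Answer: 92 + 38*I*√21/3 ≈ 92.0 + 58.046*I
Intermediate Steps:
F(J) = 19*√J/6 (F(J) = -(-19)*√J/6 = 19*√J/6)
92 + b(23, 18)*F(-21) = 92 + 4*(19*√(-21)/6) = 92 + 4*(19*(I*√21)/6) = 92 + 4*(19*I*√21/6) = 92 + 38*I*√21/3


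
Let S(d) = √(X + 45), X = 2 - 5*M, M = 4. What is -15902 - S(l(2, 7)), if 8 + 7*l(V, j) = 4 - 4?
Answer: -15902 - 3*√3 ≈ -15907.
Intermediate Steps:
X = -18 (X = 2 - 5*4 = 2 - 20 = -18)
l(V, j) = -8/7 (l(V, j) = -8/7 + (4 - 4)/7 = -8/7 + (⅐)*0 = -8/7 + 0 = -8/7)
S(d) = 3*√3 (S(d) = √(-18 + 45) = √27 = 3*√3)
-15902 - S(l(2, 7)) = -15902 - 3*√3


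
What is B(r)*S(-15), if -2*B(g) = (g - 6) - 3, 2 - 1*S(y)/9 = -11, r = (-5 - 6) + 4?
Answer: 936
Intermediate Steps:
r = -7 (r = -11 + 4 = -7)
S(y) = 117 (S(y) = 18 - 9*(-11) = 18 + 99 = 117)
B(g) = 9/2 - g/2 (B(g) = -((g - 6) - 3)/2 = -((-6 + g) - 3)/2 = -(-9 + g)/2 = 9/2 - g/2)
B(r)*S(-15) = (9/2 - ½*(-7))*117 = (9/2 + 7/2)*117 = 8*117 = 936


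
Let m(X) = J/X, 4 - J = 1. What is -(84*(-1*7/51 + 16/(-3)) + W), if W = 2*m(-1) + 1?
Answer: 7897/17 ≈ 464.53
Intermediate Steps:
J = 3 (J = 4 - 1*1 = 4 - 1 = 3)
m(X) = 3/X
W = -5 (W = 2*(3/(-1)) + 1 = 2*(3*(-1)) + 1 = 2*(-3) + 1 = -6 + 1 = -5)
-(84*(-1*7/51 + 16/(-3)) + W) = -(84*(-1*7/51 + 16/(-3)) - 5) = -(84*(-7*1/51 + 16*(-⅓)) - 5) = -(84*(-7/51 - 16/3) - 5) = -(84*(-93/17) - 5) = -(-7812/17 - 5) = -1*(-7897/17) = 7897/17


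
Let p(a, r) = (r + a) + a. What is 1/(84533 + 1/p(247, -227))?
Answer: 267/22570312 ≈ 1.1830e-5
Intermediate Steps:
p(a, r) = r + 2*a (p(a, r) = (a + r) + a = r + 2*a)
1/(84533 + 1/p(247, -227)) = 1/(84533 + 1/(-227 + 2*247)) = 1/(84533 + 1/(-227 + 494)) = 1/(84533 + 1/267) = 1/(22570312/267) = 267/22570312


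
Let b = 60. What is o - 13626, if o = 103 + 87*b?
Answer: -8303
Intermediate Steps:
o = 5323 (o = 103 + 87*60 = 103 + 5220 = 5323)
o - 13626 = 5323 - 13626 = -8303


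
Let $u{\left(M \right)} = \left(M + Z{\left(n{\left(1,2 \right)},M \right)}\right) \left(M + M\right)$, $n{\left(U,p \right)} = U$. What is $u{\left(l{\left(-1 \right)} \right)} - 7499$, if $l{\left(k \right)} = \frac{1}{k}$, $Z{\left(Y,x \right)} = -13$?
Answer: $-7471$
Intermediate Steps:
$u{\left(M \right)} = 2 M \left(-13 + M\right)$ ($u{\left(M \right)} = \left(M - 13\right) \left(M + M\right) = \left(-13 + M\right) 2 M = 2 M \left(-13 + M\right)$)
$u{\left(l{\left(-1 \right)} \right)} - 7499 = \frac{2 \left(-13 + \frac{1}{-1}\right)}{-1} - 7499 = 2 \left(-1\right) \left(-13 - 1\right) - 7499 = 2 \left(-1\right) \left(-14\right) - 7499 = 28 - 7499 = -7471$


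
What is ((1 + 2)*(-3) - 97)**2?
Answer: 11236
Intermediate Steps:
((1 + 2)*(-3) - 97)**2 = (3*(-3) - 97)**2 = (-9 - 97)**2 = (-106)**2 = 11236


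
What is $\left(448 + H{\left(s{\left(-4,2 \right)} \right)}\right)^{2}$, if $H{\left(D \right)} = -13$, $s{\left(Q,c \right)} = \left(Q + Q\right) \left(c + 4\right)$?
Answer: $189225$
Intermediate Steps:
$s{\left(Q,c \right)} = 2 Q \left(4 + c\right)$
$\left(448 + H{\left(s{\left(-4,2 \right)} \right)}\right)^{2} = \left(448 - 13\right)^{2} = 435^{2} = 189225$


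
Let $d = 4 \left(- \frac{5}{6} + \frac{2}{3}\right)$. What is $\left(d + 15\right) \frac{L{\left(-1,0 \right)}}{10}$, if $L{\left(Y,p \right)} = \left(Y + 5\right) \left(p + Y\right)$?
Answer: $- \frac{86}{15} \approx -5.7333$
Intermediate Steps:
$L{\left(Y,p \right)} = \left(5 + Y\right) \left(Y + p\right)$
$d = - \frac{2}{3}$ ($d = 4 \left(\left(-5\right) \frac{1}{6} + 2 \cdot \frac{1}{3}\right) = 4 \left(- \frac{5}{6} + \frac{2}{3}\right) = 4 \left(- \frac{1}{6}\right) = - \frac{2}{3} \approx -0.66667$)
$\left(d + 15\right) \frac{L{\left(-1,0 \right)}}{10} = \left(- \frac{2}{3} + 15\right) \frac{\left(-1\right)^{2} + 5 \left(-1\right) + 5 \cdot 0 - 0}{10} = \frac{43 \left(1 - 5 + 0 + 0\right) \frac{1}{10}}{3} = \frac{43 \left(\left(-4\right) \frac{1}{10}\right)}{3} = \frac{43}{3} \left(- \frac{2}{5}\right) = - \frac{86}{15}$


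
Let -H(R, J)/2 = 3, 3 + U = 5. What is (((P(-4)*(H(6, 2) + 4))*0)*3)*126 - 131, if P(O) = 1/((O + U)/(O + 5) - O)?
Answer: -131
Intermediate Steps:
U = 2 (U = -3 + 5 = 2)
H(R, J) = -6 (H(R, J) = -2*3 = -6)
P(O) = 1/(-O + (2 + O)/(5 + O)) (P(O) = 1/((O + 2)/(O + 5) - O) = 1/((2 + O)/(5 + O) - O) = 1/(-O + (2 + O)/(5 + O)))
(((P(-4)*(H(6, 2) + 4))*0)*3)*126 - 131 = (((((-5 - 1*(-4))/(-2 + (-4)**2 + 4*(-4)))*(-6 + 4))*0)*3)*126 - 131 = (((((-5 + 4)/(-2 + 16 - 16))*(-2))*0)*3)*126 - 131 = ((((-1/(-2))*(-2))*0)*3)*126 - 131 = (((-1/2*(-1)*(-2))*0)*3)*126 - 131 = ((((1/2)*(-2))*0)*3)*126 - 131 = (-1*0*3)*126 - 131 = (0*3)*126 - 131 = 0*126 - 131 = 0 - 131 = -131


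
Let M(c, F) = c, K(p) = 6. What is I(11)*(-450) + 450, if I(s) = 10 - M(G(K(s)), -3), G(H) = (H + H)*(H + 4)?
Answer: 49950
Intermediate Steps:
G(H) = 2*H*(4 + H) (G(H) = (2*H)*(4 + H) = 2*H*(4 + H))
I(s) = -110 (I(s) = 10 - 2*6*(4 + 6) = 10 - 2*6*10 = 10 - 1*120 = 10 - 120 = -110)
I(11)*(-450) + 450 = -110*(-450) + 450 = 49500 + 450 = 49950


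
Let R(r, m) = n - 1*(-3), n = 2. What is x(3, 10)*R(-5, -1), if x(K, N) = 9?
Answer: 45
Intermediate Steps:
R(r, m) = 5 (R(r, m) = 2 - 1*(-3) = 2 + 3 = 5)
x(3, 10)*R(-5, -1) = 9*5 = 45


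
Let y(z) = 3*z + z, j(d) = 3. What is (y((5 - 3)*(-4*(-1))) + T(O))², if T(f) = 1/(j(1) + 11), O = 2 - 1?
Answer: 201601/196 ≈ 1028.6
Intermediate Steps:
O = 1
y(z) = 4*z
T(f) = 1/14 (T(f) = 1/(3 + 11) = 1/14)
(y((5 - 3)*(-4*(-1))) + T(O))² = (4*((5 - 3)*(-4*(-1))) + 1/14)² = (4*(2*4) + 1/14)² = (4*8 + 1/14)² = (32 + 1/14)² = (449/14)² = 201601/196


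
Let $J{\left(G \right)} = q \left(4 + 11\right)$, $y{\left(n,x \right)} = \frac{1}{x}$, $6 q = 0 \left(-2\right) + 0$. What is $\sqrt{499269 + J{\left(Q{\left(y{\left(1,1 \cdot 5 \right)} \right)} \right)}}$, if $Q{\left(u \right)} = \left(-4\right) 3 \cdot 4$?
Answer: $\sqrt{499269} \approx 706.59$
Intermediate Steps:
$q = 0$ ($q = \frac{0 \left(-2\right) + 0}{6} = \frac{0 + 0}{6} = \frac{1}{6} \cdot 0 = 0$)
$Q{\left(u \right)} = -48$ ($Q{\left(u \right)} = \left(-12\right) 4 = -48$)
$J{\left(G \right)} = 0$ ($J{\left(G \right)} = 0 \left(4 + 11\right) = 0 \cdot 15 = 0$)
$\sqrt{499269 + J{\left(Q{\left(y{\left(1,1 \cdot 5 \right)} \right)} \right)}} = \sqrt{499269 + 0} = \sqrt{499269}$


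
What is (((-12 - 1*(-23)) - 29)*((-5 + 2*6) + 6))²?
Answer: 54756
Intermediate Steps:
(((-12 - 1*(-23)) - 29)*((-5 + 2*6) + 6))² = (((-12 + 23) - 29)*((-5 + 12) + 6))² = ((11 - 29)*(7 + 6))² = (-18*13)² = (-234)² = 54756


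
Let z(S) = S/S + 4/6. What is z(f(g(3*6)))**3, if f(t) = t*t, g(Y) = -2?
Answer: 125/27 ≈ 4.6296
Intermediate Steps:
f(t) = t**2
z(S) = 5/3 (z(S) = 1 + 4*(1/6) = 1 + 2/3 = 5/3)
z(f(g(3*6)))**3 = (5/3)**3 = 125/27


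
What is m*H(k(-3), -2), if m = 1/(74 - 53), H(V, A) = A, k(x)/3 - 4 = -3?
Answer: -2/21 ≈ -0.095238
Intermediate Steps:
k(x) = 3 (k(x) = 12 + 3*(-3) = 12 - 9 = 3)
m = 1/21 ≈ 0.047619
m*H(k(-3), -2) = (1/21)*(-2) = -2/21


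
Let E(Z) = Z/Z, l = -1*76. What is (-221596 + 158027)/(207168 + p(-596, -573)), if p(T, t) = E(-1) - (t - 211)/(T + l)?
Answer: -381414/1243007 ≈ -0.30685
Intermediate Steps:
l = -76
E(Z) = 1
p(T, t) = 1 - (-211 + t)/(-76 + T) (p(T, t) = 1 - (t - 211)/(T - 76) = 1 - (-211 + t)/(-76 + T))
(-221596 + 158027)/(207168 + p(-596, -573)) = (-221596 + 158027)/(207168 + (135 - 596 - 1*(-573))/(-76 - 596)) = -63569/(207168 + (135 - 596 + 573)/(-672)) = -63569/(207168 - 1/672*112) = -63569/(207168 - ⅙) = -63569/1243007/6 = -63569*6/1243007 = -381414/1243007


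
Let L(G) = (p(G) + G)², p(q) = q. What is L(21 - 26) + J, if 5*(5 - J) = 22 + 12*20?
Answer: 263/5 ≈ 52.600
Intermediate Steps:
L(G) = 4*G² (L(G) = (G + G)² = (2*G)² = 4*G²)
J = -237/5 (J = 5 - (22 + 12*20)/5 = 5 - (22 + 240)/5 = 5 - ⅕*262 = 5 - 262/5 = -237/5 ≈ -47.400)
L(21 - 26) + J = 4*(21 - 26)² - 237/5 = 4*(-5)² - 237/5 = 4*25 - 237/5 = 100 - 237/5 = 263/5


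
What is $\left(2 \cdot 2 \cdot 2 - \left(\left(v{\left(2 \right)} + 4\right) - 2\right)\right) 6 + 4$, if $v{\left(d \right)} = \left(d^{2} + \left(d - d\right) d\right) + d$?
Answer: $4$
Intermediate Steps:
$v{\left(d \right)} = d + d^{2}$ ($v{\left(d \right)} = \left(d^{2} + 0 d\right) + d = \left(d^{2} + 0\right) + d = d^{2} + d = d + d^{2}$)
$\left(2 \cdot 2 \cdot 2 - \left(\left(v{\left(2 \right)} + 4\right) - 2\right)\right) 6 + 4 = \left(2 \cdot 2 \cdot 2 - \left(\left(2 \left(1 + 2\right) + 4\right) - 2\right)\right) 6 + 4 = \left(4 \cdot 2 - \left(\left(2 \cdot 3 + 4\right) - 2\right)\right) 6 + 4 = \left(8 - \left(\left(6 + 4\right) - 2\right)\right) 6 + 4 = \left(8 - \left(10 - 2\right)\right) 6 + 4 = \left(8 - 8\right) 6 + 4 = 0 \cdot 6 + 4 = 0 + 4 = 4$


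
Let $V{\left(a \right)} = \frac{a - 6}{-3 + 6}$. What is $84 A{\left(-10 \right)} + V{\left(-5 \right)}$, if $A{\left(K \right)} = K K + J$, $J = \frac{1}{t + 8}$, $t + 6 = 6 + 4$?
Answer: $\frac{25210}{3} \approx 8403.3$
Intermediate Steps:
$t = 4$ ($t = -6 + \left(6 + 4\right) = -6 + 10 = 4$)
$J = \frac{1}{12}$ ($J = \frac{1}{4 + 8} = \frac{1}{12} \approx 0.083333$)
$V{\left(a \right)} = -2 + \frac{a}{3}$ ($V{\left(a \right)} = \frac{-6 + a}{3} = \left(-6 + a\right) \frac{1}{3} = -2 + \frac{a}{3}$)
$A{\left(K \right)} = \frac{1}{12} + K^{2}$ ($A{\left(K \right)} = K K + \frac{1}{12} = K^{2} + \frac{1}{12} = \frac{1}{12} + K^{2}$)
$84 A{\left(-10 \right)} + V{\left(-5 \right)} = 84 \left(\frac{1}{12} + \left(-10\right)^{2}\right) + \left(-2 + \frac{1}{3} \left(-5\right)\right) = 84 \left(\frac{1}{12} + 100\right) - \frac{11}{3} = 84 \cdot \frac{1201}{12} - \frac{11}{3} = 8407 - \frac{11}{3} = \frac{25210}{3}$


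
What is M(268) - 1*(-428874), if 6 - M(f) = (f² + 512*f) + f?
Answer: 219572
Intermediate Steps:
M(f) = 6 - f² - 513*f (M(f) = 6 - ((f² + 512*f) + f) = 6 - (f² + 513*f) = 6 + (-f² - 513*f) = 6 - f² - 513*f)
M(268) - 1*(-428874) = (6 - 1*268² - 513*268) - 1*(-428874) = (6 - 1*71824 - 137484) + 428874 = (6 - 71824 - 137484) + 428874 = -209302 + 428874 = 219572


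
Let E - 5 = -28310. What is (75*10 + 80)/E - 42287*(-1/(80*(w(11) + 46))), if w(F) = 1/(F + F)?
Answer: 2626527457/229383720 ≈ 11.450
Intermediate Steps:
E = -28305 (E = 5 - 28310 = -28305)
w(F) = 1/(2*F)
(75*10 + 80)/E - 42287*(-1/(80*(w(11) + 46))) = (75*10 + 80)/(-28305) - 42287*(-1/(80*((½)/11 + 46))) = (750 + 80)*(-1/28305) - 42287*(-1/(80*((½)*(1/11) + 46))) = 830*(-1/28305) - 42287*(-1/(80*(1/22 + 46))) = -166/5661 - 42287/((-80*1013/22)) = -166/5661 - 42287/(-40520/11) = -166/5661 - 42287*(-11/40520) = -166/5661 + 465157/40520 = 2626527457/229383720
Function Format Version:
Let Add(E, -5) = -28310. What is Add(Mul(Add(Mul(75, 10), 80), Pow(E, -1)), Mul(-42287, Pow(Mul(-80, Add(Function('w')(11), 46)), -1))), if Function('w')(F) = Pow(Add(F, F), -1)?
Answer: Rational(2626527457, 229383720) ≈ 11.450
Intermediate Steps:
E = -28305 (E = Add(5, -28310) = -28305)
Function('w')(F) = Mul(Rational(1, 2), Pow(F, -1)) (Function('w')(F) = Pow(Mul(2, F), -1) = Mul(Rational(1, 2), Pow(F, -1)))
Add(Mul(Add(Mul(75, 10), 80), Pow(E, -1)), Mul(-42287, Pow(Mul(-80, Add(Function('w')(11), 46)), -1))) = Add(Mul(Add(Mul(75, 10), 80), Pow(-28305, -1)), Mul(-42287, Pow(Mul(-80, Add(Mul(Rational(1, 2), Pow(11, -1)), 46)), -1))) = Add(Mul(Add(750, 80), Rational(-1, 28305)), Mul(-42287, Pow(Mul(-80, Add(Mul(Rational(1, 2), Rational(1, 11)), 46)), -1))) = Add(Mul(830, Rational(-1, 28305)), Mul(-42287, Pow(Mul(-80, Add(Rational(1, 22), 46)), -1))) = Add(Rational(-166, 5661), Mul(-42287, Pow(Mul(-80, Rational(1013, 22)), -1))) = Add(Rational(-166, 5661), Mul(-42287, Pow(Rational(-40520, 11), -1))) = Add(Rational(-166, 5661), Mul(-42287, Rational(-11, 40520))) = Add(Rational(-166, 5661), Rational(465157, 40520)) = Rational(2626527457, 229383720)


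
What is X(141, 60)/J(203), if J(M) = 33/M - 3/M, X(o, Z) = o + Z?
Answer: 13601/10 ≈ 1360.1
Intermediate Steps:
X(o, Z) = Z + o
J(M) = 30/M
X(141, 60)/J(203) = (60 + 141)/((30/203)) = 201/((30*(1/203))) = 201/(30/203) = 201*(203/30) = 13601/10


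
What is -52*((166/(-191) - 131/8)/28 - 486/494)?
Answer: 16904715/203224 ≈ 83.183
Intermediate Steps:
-52*((166/(-191) - 131/8)/28 - 486/494) = -52*((166*(-1/191) - 131*1/8)*(1/28) - 486*1/494) = -52*((-166/191 - 131/8)*(1/28) - 243/247) = -52*(-26349/1528*1/28 - 243/247) = -52*(-26349/42784 - 243/247) = -52*(-16904715/10567648) = 16904715/203224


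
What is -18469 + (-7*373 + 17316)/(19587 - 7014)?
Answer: -232196032/12573 ≈ -18468.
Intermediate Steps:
-18469 + (-7*373 + 17316)/(19587 - 7014) = -18469 + (-2611 + 17316)/12573 = -18469 + 14705*(1/12573) = -18469 + 14705/12573 = -232196032/12573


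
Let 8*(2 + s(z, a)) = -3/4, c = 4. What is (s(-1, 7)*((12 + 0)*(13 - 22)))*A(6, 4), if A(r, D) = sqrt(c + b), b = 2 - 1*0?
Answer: 1809*sqrt(6)/8 ≈ 553.89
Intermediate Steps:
s(z, a) = -67/32 (s(z, a) = -2 + (-3/4)/8 = -2 + (-3*1/4)/8 = -2 + (1/8)*(-3/4) = -2 - 3/32 = -67/32)
b = 2 (b = 2 + 0 = 2)
A(r, D) = sqrt(6) (A(r, D) = sqrt(4 + 2) = sqrt(6))
(s(-1, 7)*((12 + 0)*(13 - 22)))*A(6, 4) = (-67*(12 + 0)*(13 - 22)/32)*sqrt(6) = (-201*(-9)/8)*sqrt(6) = (-67/32*(-108))*sqrt(6) = 1809*sqrt(6)/8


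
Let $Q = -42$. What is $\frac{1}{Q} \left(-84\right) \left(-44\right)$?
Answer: $-88$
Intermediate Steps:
$\frac{1}{Q} \left(-84\right) \left(-44\right) = \frac{1}{-42} \left(-84\right) \left(-44\right) = \left(- \frac{1}{42}\right) \left(-84\right) \left(-44\right) = 2 \left(-44\right) = -88$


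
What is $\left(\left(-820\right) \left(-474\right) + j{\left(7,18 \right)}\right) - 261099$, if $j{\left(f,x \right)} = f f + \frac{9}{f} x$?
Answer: $\frac{893572}{7} \approx 1.2765 \cdot 10^{5}$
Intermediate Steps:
$j{\left(f,x \right)} = f^{2} + \frac{9 x}{f}$
$\left(\left(-820\right) \left(-474\right) + j{\left(7,18 \right)}\right) - 261099 = \left(\left(-820\right) \left(-474\right) + \frac{7^{3} + 9 \cdot 18}{7}\right) - 261099 = \left(388680 + \frac{343 + 162}{7}\right) - 261099 = \left(388680 + \frac{1}{7} \cdot 505\right) - 261099 = \left(388680 + \frac{505}{7}\right) - 261099 = \frac{2721265}{7} - 261099 = \frac{893572}{7}$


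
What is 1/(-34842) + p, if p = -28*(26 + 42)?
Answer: -66339169/34842 ≈ -1904.0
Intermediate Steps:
p = -1904 (p = -28*68 = -1904)
1/(-34842) + p = 1/(-34842) - 1904 = -1/34842 - 1904 = -66339169/34842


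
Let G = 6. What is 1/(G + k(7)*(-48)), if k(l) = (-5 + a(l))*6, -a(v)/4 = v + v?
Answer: 1/17574 ≈ 5.6902e-5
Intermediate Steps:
a(v) = -8*v (a(v) = -4*(v + v) = -8*v)
k(l) = -30 - 48*l (k(l) = (-5 - 8*l)*6 = -30 - 48*l)
1/(G + k(7)*(-48)) = 1/(6 + (-30 - 48*7)*(-48)) = 1/(6 + (-30 - 336)*(-48)) = 1/(6 - 366*(-48)) = 1/(6 + 17568) = 1/17574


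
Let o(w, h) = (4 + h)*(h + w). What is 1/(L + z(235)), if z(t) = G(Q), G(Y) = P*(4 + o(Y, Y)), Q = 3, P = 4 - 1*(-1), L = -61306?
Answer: -1/61076 ≈ -1.6373e-5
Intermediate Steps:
P = 5 (P = 4 + 1 = 5)
G(Y) = 20 + 10*Y**2 + 40*Y (G(Y) = 5*(4 + (Y**2 + 4*Y + 4*Y + Y*Y)) = 5*(4 + (Y**2 + 4*Y + 4*Y + Y**2)) = 5*(4 + (2*Y**2 + 8*Y)) = 5*(4 + 2*Y**2 + 8*Y) = 20 + 10*Y**2 + 40*Y)
z(t) = 230 (z(t) = 20 + 10*3**2 + 40*3 = 20 + 10*9 + 120 = 20 + 90 + 120 = 230)
1/(L + z(235)) = 1/(-61306 + 230) = 1/(-61076) = -1/61076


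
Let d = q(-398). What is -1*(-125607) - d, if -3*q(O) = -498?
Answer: 125441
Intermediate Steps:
q(O) = 166 (q(O) = -⅓*(-498) = 166)
d = 166
-1*(-125607) - d = -1*(-125607) - 1*166 = 125607 - 166 = 125441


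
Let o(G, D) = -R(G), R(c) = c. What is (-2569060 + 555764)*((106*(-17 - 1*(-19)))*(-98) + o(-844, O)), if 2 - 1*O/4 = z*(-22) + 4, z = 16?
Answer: 40129015872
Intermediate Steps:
O = 1400 (O = 8 - 4*(16*(-22) + 4) = 8 - 4*(-352 + 4) = 8 - 4*(-348) = 8 + 1392 = 1400)
o(G, D) = -G
(-2569060 + 555764)*((106*(-17 - 1*(-19)))*(-98) + o(-844, O)) = (-2569060 + 555764)*((106*(-17 - 1*(-19)))*(-98) - 1*(-844)) = -2013296*((106*(-17 + 19))*(-98) + 844) = -2013296*((106*2)*(-98) + 844) = -2013296*(212*(-98) + 844) = -2013296*(-20776 + 844) = -2013296*(-19932) = 40129015872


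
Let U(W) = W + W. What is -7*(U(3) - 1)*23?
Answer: -805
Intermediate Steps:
U(W) = 2*W
-7*(U(3) - 1)*23 = -7*(2*3 - 1)*23 = -7*(6 - 1)*23 = -35*23 = -7*115 = -805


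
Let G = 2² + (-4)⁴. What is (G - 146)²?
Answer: 12996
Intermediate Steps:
G = 260 (G = 4 + 256 = 260)
(G - 146)² = (260 - 146)² = 114² = 12996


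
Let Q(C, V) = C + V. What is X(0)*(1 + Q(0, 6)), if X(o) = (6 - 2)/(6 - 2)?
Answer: 7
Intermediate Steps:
X(o) = 1 (X(o) = 4/4 = 4*(1/4) = 1)
X(0)*(1 + Q(0, 6)) = 1*(1 + (0 + 6)) = 1*(1 + 6) = 1*7 = 7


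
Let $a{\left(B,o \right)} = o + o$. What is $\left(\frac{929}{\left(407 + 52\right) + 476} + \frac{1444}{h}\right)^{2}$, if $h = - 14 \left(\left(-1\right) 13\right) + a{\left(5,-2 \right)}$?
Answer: $\frac{574186578001}{6924736225} \approx 82.918$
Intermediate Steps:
$a{\left(B,o \right)} = 2 o$
$h = 178$ ($h = - 14 \left(\left(-1\right) 13\right) + 2 \left(-2\right) = \left(-14\right) \left(-13\right) - 4 = 182 - 4 = 178$)
$\left(\frac{929}{\left(407 + 52\right) + 476} + \frac{1444}{h}\right)^{2} = \left(\frac{929}{\left(407 + 52\right) + 476} + \frac{1444}{178}\right)^{2} = \left(\frac{929}{459 + 476} + 1444 \cdot \frac{1}{178}\right)^{2} = \left(\frac{929}{935} + \frac{722}{89}\right)^{2} = \left(\frac{757751}{83215}\right)^{2} = \frac{574186578001}{6924736225}$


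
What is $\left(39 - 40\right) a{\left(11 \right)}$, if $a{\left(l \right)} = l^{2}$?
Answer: $-121$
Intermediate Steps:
$\left(39 - 40\right) a{\left(11 \right)} = \left(39 - 40\right) 11^{2} = \left(39 - 40\right) 121 = \left(-1\right) 121 = -121$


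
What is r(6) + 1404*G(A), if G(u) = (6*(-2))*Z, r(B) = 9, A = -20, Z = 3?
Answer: -50535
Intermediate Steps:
G(u) = -36 (G(u) = (6*(-2))*3 = -12*3 = -36)
r(6) + 1404*G(A) = 9 + 1404*(-36) = 9 - 50544 = -50535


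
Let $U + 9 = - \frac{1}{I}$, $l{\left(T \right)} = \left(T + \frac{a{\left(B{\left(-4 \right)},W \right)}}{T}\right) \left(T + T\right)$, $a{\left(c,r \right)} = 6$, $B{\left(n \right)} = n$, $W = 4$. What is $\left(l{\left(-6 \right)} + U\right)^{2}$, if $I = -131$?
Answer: $\frac{96550276}{17161} \approx 5626.1$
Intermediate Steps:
$l{\left(T \right)} = 2 T \left(T + \frac{6}{T}\right)$ ($l{\left(T \right)} = \left(T + \frac{6}{T}\right) \left(T + T\right) = \left(T + \frac{6}{T}\right) 2 T = 2 T \left(T + \frac{6}{T}\right)$)
$U = - \frac{1178}{131}$ ($U = -9 - \frac{1}{-131} = -9 - - \frac{1}{131} = -9 + \frac{1}{131} = - \frac{1178}{131} \approx -8.9924$)
$\left(l{\left(-6 \right)} + U\right)^{2} = \left(\left(12 + 2 \left(-6\right)^{2}\right) - \frac{1178}{131}\right)^{2} = \left(\left(12 + 2 \cdot 36\right) - \frac{1178}{131}\right)^{2} = \left(\left(12 + 72\right) - \frac{1178}{131}\right)^{2} = \left(84 - \frac{1178}{131}\right)^{2} = \left(\frac{9826}{131}\right)^{2} = \frac{96550276}{17161}$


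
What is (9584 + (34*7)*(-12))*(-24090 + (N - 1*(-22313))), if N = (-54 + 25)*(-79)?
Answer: 3458192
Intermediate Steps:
N = 2291 (N = -29*(-79) = 2291)
(9584 + (34*7)*(-12))*(-24090 + (N - 1*(-22313))) = (9584 + (34*7)*(-12))*(-24090 + (2291 - 1*(-22313))) = (9584 + 238*(-12))*(-24090 + (2291 + 22313)) = (9584 - 2856)*(-24090 + 24604) = 6728*514 = 3458192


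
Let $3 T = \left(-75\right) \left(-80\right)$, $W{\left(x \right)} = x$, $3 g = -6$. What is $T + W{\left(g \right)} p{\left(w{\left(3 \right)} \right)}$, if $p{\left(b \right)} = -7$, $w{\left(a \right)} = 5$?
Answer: $2014$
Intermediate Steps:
$g = -2$ ($g = \frac{1}{3} \left(-6\right) = -2$)
$T = 2000$ ($T = \frac{\left(-75\right) \left(-80\right)}{3} = \frac{1}{3} \cdot 6000 = 2000$)
$T + W{\left(g \right)} p{\left(w{\left(3 \right)} \right)} = 2000 - -14 = 2000 + 14 = 2014$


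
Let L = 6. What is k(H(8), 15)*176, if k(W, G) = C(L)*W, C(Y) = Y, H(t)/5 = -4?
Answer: -21120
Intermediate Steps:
H(t) = -20 (H(t) = 5*(-4) = -20)
k(W, G) = 6*W
k(H(8), 15)*176 = (6*(-20))*176 = -120*176 = -21120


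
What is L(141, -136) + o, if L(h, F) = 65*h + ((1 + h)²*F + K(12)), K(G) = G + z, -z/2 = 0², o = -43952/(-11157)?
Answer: -30493453987/11157 ≈ -2.7331e+6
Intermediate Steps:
o = 43952/11157 (o = -43952*(-1/11157) = 43952/11157 ≈ 3.9394)
z = 0 (z = -2*0² = -2*0 = 0)
K(G) = G (K(G) = G + 0 = G)
L(h, F) = 12 + 65*h + F*(1 + h)² (L(h, F) = 65*h + ((1 + h)²*F + 12) = 65*h + (F*(1 + h)² + 12) = 65*h + (12 + F*(1 + h)²) = 12 + 65*h + F*(1 + h)²)
L(141, -136) + o = (12 + 65*141 - 136*(1 + 141)²) + 43952/11157 = (12 + 9165 - 136*142²) + 43952/11157 = (12 + 9165 - 136*20164) + 43952/11157 = (12 + 9165 - 2742304) + 43952/11157 = -2733127 + 43952/11157 = -30493453987/11157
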